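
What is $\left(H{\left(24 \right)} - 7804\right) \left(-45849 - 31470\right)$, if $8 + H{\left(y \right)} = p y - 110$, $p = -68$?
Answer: $738705726$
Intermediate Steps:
$H{\left(y \right)} = -118 - 68 y$ ($H{\left(y \right)} = -8 - \left(110 + 68 y\right) = -118 - 68 y$)
$\left(H{\left(24 \right)} - 7804\right) \left(-45849 - 31470\right) = \left(\left(-118 - 1632\right) - 7804\right) \left(-45849 - 31470\right) = \left(\left(-118 - 1632\right) - 7804\right) \left(-77319\right) = \left(-1750 - 7804\right) \left(-77319\right) = \left(-9554\right) \left(-77319\right) = 738705726$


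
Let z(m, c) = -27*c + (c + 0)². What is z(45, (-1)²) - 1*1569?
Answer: -1595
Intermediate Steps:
z(m, c) = c² - 27*c (z(m, c) = -27*c + c² = c² - 27*c)
z(45, (-1)²) - 1*1569 = (-1)²*(-27 + (-1)²) - 1*1569 = 1*(-27 + 1) - 1569 = 1*(-26) - 1569 = -26 - 1569 = -1595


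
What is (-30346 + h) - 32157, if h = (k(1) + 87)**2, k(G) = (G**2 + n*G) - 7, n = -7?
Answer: -57027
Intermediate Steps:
k(G) = -7 + G**2 - 7*G (k(G) = (G**2 - 7*G) - 7 = -7 + G**2 - 7*G)
h = 5476 (h = ((-7 + 1**2 - 7*1) + 87)**2 = ((-7 + 1 - 7) + 87)**2 = (-13 + 87)**2 = 74**2 = 5476)
(-30346 + h) - 32157 = (-30346 + 5476) - 32157 = -24870 - 32157 = -57027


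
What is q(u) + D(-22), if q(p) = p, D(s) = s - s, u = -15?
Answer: -15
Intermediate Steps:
D(s) = 0
q(u) + D(-22) = -15 + 0 = -15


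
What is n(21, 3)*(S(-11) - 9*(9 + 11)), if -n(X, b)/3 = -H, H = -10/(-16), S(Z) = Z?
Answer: -2865/8 ≈ -358.13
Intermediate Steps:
H = 5/8 (H = -10*(-1/16) = 5/8 ≈ 0.62500)
n(X, b) = 15/8 (n(X, b) = -(-3)*5/8 = -3*(-5/8) = 15/8)
n(21, 3)*(S(-11) - 9*(9 + 11)) = 15*(-11 - 9*(9 + 11))/8 = 15*(-11 - 9*20)/8 = 15*(-11 - 180)/8 = (15/8)*(-191) = -2865/8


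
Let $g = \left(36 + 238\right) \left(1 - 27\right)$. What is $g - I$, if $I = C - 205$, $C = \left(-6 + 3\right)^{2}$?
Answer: $-6928$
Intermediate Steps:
$C = 9$ ($C = \left(-3\right)^{2} = 9$)
$g = -7124$ ($g = 274 \left(-26\right) = -7124$)
$I = -196$ ($I = 9 - 205 = -196$)
$g - I = -7124 - -196 = -7124 + 196 = -6928$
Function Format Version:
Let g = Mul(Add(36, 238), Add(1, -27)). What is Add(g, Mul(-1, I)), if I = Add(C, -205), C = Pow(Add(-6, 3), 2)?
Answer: -6928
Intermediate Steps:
C = 9 (C = Pow(-3, 2) = 9)
g = -7124 (g = Mul(274, -26) = -7124)
I = -196 (I = Add(9, -205) = -196)
Add(g, Mul(-1, I)) = Add(-7124, Mul(-1, -196)) = Add(-7124, 196) = -6928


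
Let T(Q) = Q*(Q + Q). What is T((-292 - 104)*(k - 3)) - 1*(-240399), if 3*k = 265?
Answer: 2284038927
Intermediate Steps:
k = 265/3 (k = (⅓)*265 = 265/3 ≈ 88.333)
T(Q) = 2*Q² (T(Q) = Q*(2*Q) = 2*Q²)
T((-292 - 104)*(k - 3)) - 1*(-240399) = 2*((-292 - 104)*(265/3 - 3))² - 1*(-240399) = 2*(-396*256/3)² + 240399 = 2*(-33792)² + 240399 = 2*1141899264 + 240399 = 2283798528 + 240399 = 2284038927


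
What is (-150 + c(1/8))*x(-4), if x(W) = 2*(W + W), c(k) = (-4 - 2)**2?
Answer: 1824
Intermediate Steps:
c(k) = 36 (c(k) = (-6)**2 = 36)
x(W) = 4*W (x(W) = 2*(2*W) = 4*W)
(-150 + c(1/8))*x(-4) = (-150 + 36)*(4*(-4)) = -114*(-16) = 1824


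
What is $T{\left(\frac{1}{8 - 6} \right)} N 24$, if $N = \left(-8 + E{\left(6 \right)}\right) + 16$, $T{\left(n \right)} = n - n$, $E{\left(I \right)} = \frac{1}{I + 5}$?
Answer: $0$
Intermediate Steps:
$E{\left(I \right)} = \frac{1}{5 + I}$
$T{\left(n \right)} = 0$
$N = \frac{89}{11}$ ($N = \left(-8 + \frac{1}{5 + 6}\right) + 16 = \left(-8 + \frac{1}{11}\right) + 16 = - \frac{87}{11} + 16 = \frac{89}{11} \approx 8.0909$)
$T{\left(\frac{1}{8 - 6} \right)} N 24 = 0 \cdot \frac{89}{11} \cdot 24 = 0 \cdot 24 = 0$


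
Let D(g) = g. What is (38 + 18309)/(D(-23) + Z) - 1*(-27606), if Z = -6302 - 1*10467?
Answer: 463541605/16792 ≈ 27605.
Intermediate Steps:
Z = -16769 (Z = -6302 - 10467 = -16769)
(38 + 18309)/(D(-23) + Z) - 1*(-27606) = (38 + 18309)/(-23 - 16769) - 1*(-27606) = 18347/(-16792) + 27606 = 18347*(-1/16792) + 27606 = -18347/16792 + 27606 = 463541605/16792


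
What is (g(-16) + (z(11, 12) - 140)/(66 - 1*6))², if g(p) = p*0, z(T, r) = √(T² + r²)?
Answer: (140 - √265)²/3600 ≈ 4.2519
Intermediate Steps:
g(p) = 0
(g(-16) + (z(11, 12) - 140)/(66 - 1*6))² = (0 + (√(11² + 12²) - 140)/(66 - 1*6))² = (0 + (√(121 + 144) - 140)/(66 - 6))² = (0 + (√265 - 140)/60)² = (0 + (-140 + √265)*(1/60))² = (0 + (-7/3 + √265/60))² = (-7/3 + √265/60)²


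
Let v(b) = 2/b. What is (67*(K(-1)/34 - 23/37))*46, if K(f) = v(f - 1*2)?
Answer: -3729220/1887 ≈ -1976.3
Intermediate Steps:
K(f) = 2/(-2 + f) (K(f) = 2/(f - 1*2) = 2/(f - 2) = 2/(-2 + f))
(67*(K(-1)/34 - 23/37))*46 = (67*((2/(-2 - 1))/34 - 23/37))*46 = (67*((2/(-3))*(1/34) - 23*1/37))*46 = (67*((2*(-⅓))*(1/34) - 23/37))*46 = (67*(-⅔*1/34 - 23/37))*46 = (67*(-1/51 - 23/37))*46 = (67*(-1210/1887))*46 = -81070/1887*46 = -3729220/1887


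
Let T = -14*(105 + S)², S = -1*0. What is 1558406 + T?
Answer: 1404056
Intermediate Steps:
S = 0
T = -154350 (T = -14*(105 + 0)² = -14*105² = -14*11025 = -154350)
1558406 + T = 1558406 - 154350 = 1404056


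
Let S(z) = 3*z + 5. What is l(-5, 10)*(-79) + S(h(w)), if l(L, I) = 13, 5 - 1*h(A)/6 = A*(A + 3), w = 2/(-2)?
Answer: -896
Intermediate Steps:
w = -1 (w = 2*(-½) = -1)
h(A) = 30 - 6*A*(3 + A) (h(A) = 30 - 6*A*(A + 3) = 30 - 6*A*(3 + A))
S(z) = 5 + 3*z
l(-5, 10)*(-79) + S(h(w)) = 13*(-79) + (5 + 3*(30 - 18*(-1) - 6*(-1)²)) = -1027 + (5 + 3*(30 + 18 - 6*1)) = -1027 + (5 + 3*(30 + 18 - 6)) = -1027 + (5 + 3*42) = -1027 + (5 + 126) = -1027 + 131 = -896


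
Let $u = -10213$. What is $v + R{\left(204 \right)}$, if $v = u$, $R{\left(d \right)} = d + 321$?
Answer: $-9688$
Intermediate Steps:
$R{\left(d \right)} = 321 + d$
$v = -10213$
$v + R{\left(204 \right)} = -10213 + \left(321 + 204\right) = -10213 + 525 = -9688$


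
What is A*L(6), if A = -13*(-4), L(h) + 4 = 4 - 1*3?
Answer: -156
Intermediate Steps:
L(h) = -3 (L(h) = -4 + (4 - 1*3) = -4 + (4 - 3) = -4 + 1 = -3)
A = 52
A*L(6) = 52*(-3) = -156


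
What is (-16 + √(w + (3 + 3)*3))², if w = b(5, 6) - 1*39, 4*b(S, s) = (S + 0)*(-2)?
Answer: (32 - I*√94)²/4 ≈ 232.5 - 155.13*I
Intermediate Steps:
b(S, s) = -S/2 (b(S, s) = ((S + 0)*(-2))/4 = (S*(-2))/4 = (-2*S)/4 = -S/2)
w = -83/2 (w = -½*5 - 1*39 = -5/2 - 39 = -83/2 ≈ -41.500)
(-16 + √(w + (3 + 3)*3))² = (-16 + √(-83/2 + (3 + 3)*3))² = (-16 + √(-83/2 + 6*3))² = (-16 + √(-83/2 + 18))² = (-16 + √(-47/2))² = (-16 + I*√94/2)²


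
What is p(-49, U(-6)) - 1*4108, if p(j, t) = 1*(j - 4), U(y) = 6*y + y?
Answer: -4161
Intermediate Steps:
U(y) = 7*y
p(j, t) = -4 + j (p(j, t) = 1*(-4 + j) = -4 + j)
p(-49, U(-6)) - 1*4108 = (-4 - 49) - 1*4108 = -53 - 4108 = -4161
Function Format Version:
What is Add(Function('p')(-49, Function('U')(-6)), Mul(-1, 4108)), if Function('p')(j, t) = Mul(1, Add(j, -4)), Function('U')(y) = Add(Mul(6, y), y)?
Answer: -4161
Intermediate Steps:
Function('U')(y) = Mul(7, y)
Function('p')(j, t) = Add(-4, j) (Function('p')(j, t) = Mul(1, Add(-4, j)) = Add(-4, j))
Add(Function('p')(-49, Function('U')(-6)), Mul(-1, 4108)) = Add(Add(-4, -49), Mul(-1, 4108)) = Add(-53, -4108) = -4161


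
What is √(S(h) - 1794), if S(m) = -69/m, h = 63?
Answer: I*√791637/21 ≈ 42.369*I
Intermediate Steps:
√(S(h) - 1794) = √(-69/63 - 1794) = √(-69*1/63 - 1794) = √(-23/21 - 1794) = √(-37697/21) = I*√791637/21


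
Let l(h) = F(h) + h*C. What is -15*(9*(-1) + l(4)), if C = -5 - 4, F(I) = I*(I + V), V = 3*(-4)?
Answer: 1155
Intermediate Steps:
V = -12
F(I) = I*(-12 + I) (F(I) = I*(I - 12) = I*(-12 + I))
C = -9
l(h) = -9*h + h*(-12 + h) (l(h) = h*(-12 + h) + h*(-9) = h*(-12 + h) - 9*h = -9*h + h*(-12 + h))
-15*(9*(-1) + l(4)) = -15*(9*(-1) + 4*(-21 + 4)) = -15*(-9 + 4*(-17)) = -15*(-9 - 68) = -15*(-77) = 1155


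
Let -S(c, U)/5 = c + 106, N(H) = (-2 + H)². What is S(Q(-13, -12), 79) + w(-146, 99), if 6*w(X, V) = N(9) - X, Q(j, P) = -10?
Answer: -895/2 ≈ -447.50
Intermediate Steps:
w(X, V) = 49/6 - X/6 (w(X, V) = ((-2 + 9)² - X)/6 = (7² - X)/6 = (49 - X)/6 = 49/6 - X/6)
S(c, U) = -530 - 5*c (S(c, U) = -5*(c + 106) = -5*(106 + c) = -530 - 5*c)
S(Q(-13, -12), 79) + w(-146, 99) = (-530 - 5*(-10)) + (49/6 - ⅙*(-146)) = (-530 + 50) + (49/6 + 73/3) = -480 + 65/2 = -895/2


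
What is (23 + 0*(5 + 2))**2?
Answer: 529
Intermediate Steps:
(23 + 0*(5 + 2))**2 = (23 + 0*7)**2 = (23 + 0)**2 = 23**2 = 529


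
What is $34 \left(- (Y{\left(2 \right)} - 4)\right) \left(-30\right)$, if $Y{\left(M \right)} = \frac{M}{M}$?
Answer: $-3060$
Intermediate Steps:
$Y{\left(M \right)} = 1$
$34 \left(- (Y{\left(2 \right)} - 4)\right) \left(-30\right) = 34 \left(- (1 - 4)\right) \left(-30\right) = 34 \left(\left(-1\right) \left(-3\right)\right) \left(-30\right) = 34 \cdot 3 \left(-30\right) = 102 \left(-30\right) = -3060$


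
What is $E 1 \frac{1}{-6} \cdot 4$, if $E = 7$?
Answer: $- \frac{14}{3} \approx -4.6667$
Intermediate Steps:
$E 1 \frac{1}{-6} \cdot 4 = 7 \cdot 1 \frac{1}{-6} \cdot 4 = 7 \cdot 1 \left(- \frac{1}{6}\right) 4 = 7 \left(- \frac{1}{6}\right) 4 = \left(- \frac{7}{6}\right) 4 = - \frac{14}{3}$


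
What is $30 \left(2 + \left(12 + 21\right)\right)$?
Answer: $1050$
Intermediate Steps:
$30 \left(2 + \left(12 + 21\right)\right) = 30 \left(2 + 33\right) = 30 \cdot 35 = 1050$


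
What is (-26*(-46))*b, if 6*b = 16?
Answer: 9568/3 ≈ 3189.3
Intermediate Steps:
b = 8/3 (b = (1/6)*16 = 8/3 ≈ 2.6667)
(-26*(-46))*b = -26*(-46)*(8/3) = 1196*(8/3) = 9568/3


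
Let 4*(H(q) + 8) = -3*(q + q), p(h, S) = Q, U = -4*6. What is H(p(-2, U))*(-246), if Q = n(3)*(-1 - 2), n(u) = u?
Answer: -1353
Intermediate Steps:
U = -24
Q = -9 (Q = 3*(-1 - 2) = 3*(-3) = -9)
p(h, S) = -9
H(q) = -8 - 3*q/2 (H(q) = -8 + (-3*(q + q))/4 = -8 + (-6*q)/4 = -8 - 3*q/2)
H(p(-2, U))*(-246) = (-8 - 3/2*(-9))*(-246) = (-8 + 27/2)*(-246) = (11/2)*(-246) = -1353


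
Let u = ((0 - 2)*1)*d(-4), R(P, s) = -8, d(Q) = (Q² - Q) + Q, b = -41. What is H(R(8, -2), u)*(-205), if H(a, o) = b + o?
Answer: 14965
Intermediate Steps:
d(Q) = Q²
u = -32 (u = ((0 - 2)*1)*(-4)² = -2*1*16 = -2*16 = -32)
H(a, o) = -41 + o
H(R(8, -2), u)*(-205) = (-41 - 32)*(-205) = -73*(-205) = 14965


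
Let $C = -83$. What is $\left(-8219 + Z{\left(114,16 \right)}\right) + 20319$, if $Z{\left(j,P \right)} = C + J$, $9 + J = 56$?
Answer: $12064$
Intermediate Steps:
$J = 47$ ($J = -9 + 56 = 47$)
$Z{\left(j,P \right)} = -36$ ($Z{\left(j,P \right)} = -83 + 47 = -36$)
$\left(-8219 + Z{\left(114,16 \right)}\right) + 20319 = \left(-8219 - 36\right) + 20319 = -8255 + 20319 = 12064$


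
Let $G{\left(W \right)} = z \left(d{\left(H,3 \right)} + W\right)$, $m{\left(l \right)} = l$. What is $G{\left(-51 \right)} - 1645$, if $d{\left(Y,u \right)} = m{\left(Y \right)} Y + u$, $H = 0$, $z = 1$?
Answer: $-1693$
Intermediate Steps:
$d{\left(Y,u \right)} = u + Y^{2}$ ($d{\left(Y,u \right)} = Y Y + u = Y^{2} + u = u + Y^{2}$)
$G{\left(W \right)} = 3 + W$ ($G{\left(W \right)} = 1 \left(\left(3 + 0^{2}\right) + W\right) = 1 \left(\left(3 + 0\right) + W\right) = 1 \left(3 + W\right) = 3 + W$)
$G{\left(-51 \right)} - 1645 = \left(3 - 51\right) - 1645 = -48 - 1645 = -1693$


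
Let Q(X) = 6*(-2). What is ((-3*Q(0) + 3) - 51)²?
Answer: 144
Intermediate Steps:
Q(X) = -12
((-3*Q(0) + 3) - 51)² = ((-3*(-12) + 3) - 51)² = ((36 + 3) - 51)² = (39 - 51)² = (-12)² = 144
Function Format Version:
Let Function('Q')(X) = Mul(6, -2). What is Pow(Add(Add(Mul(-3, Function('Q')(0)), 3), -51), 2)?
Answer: 144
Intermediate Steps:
Function('Q')(X) = -12
Pow(Add(Add(Mul(-3, Function('Q')(0)), 3), -51), 2) = Pow(Add(Add(Mul(-3, -12), 3), -51), 2) = Pow(Add(Add(36, 3), -51), 2) = Pow(Add(39, -51), 2) = Pow(-12, 2) = 144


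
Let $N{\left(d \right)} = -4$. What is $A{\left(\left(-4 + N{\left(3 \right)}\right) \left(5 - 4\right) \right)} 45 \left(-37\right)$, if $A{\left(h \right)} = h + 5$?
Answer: $4995$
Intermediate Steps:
$A{\left(h \right)} = 5 + h$
$A{\left(\left(-4 + N{\left(3 \right)}\right) \left(5 - 4\right) \right)} 45 \left(-37\right) = \left(5 + \left(-4 - 4\right) \left(5 - 4\right)\right) 45 \left(-37\right) = \left(5 - 8\right) 45 \left(-37\right) = \left(-3\right) 45 \left(-37\right) = \left(-135\right) \left(-37\right) = 4995$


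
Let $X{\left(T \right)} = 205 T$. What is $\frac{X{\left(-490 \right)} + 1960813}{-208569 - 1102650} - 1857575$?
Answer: $- \frac{270632166032}{145691} \approx -1.8576 \cdot 10^{6}$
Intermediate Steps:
$\frac{X{\left(-490 \right)} + 1960813}{-208569 - 1102650} - 1857575 = \frac{205 \left(-490\right) + 1960813}{-208569 - 1102650} - 1857575 = \frac{-100450 + 1960813}{-208569 - 1102650} - 1857575 = \frac{1860363}{-1311219} - 1857575 = 1860363 \left(- \frac{1}{1311219}\right) - 1857575 = - \frac{206707}{145691} - 1857575 = - \frac{270632166032}{145691}$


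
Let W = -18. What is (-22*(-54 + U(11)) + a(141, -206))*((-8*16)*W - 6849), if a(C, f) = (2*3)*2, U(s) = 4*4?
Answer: -3854160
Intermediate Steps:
U(s) = 16
a(C, f) = 12 (a(C, f) = 6*2 = 12)
(-22*(-54 + U(11)) + a(141, -206))*((-8*16)*W - 6849) = (-22*(-54 + 16) + 12)*(-8*16*(-18) - 6849) = (-22*(-38) + 12)*(-128*(-18) - 6849) = (836 + 12)*(2304 - 6849) = 848*(-4545) = -3854160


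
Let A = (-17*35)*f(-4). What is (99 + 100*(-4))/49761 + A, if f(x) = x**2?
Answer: -473725021/49761 ≈ -9520.0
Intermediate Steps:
A = -9520 (A = -17*35*(-4)**2 = -595*16 = -9520)
(99 + 100*(-4))/49761 + A = (99 + 100*(-4))/49761 - 9520 = (99 - 400)*(1/49761) - 9520 = -301*1/49761 - 9520 = -301/49761 - 9520 = -473725021/49761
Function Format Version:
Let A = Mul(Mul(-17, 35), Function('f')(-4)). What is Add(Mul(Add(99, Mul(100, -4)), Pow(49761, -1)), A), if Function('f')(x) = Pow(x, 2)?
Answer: Rational(-473725021, 49761) ≈ -9520.0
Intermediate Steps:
A = -9520 (A = Mul(Mul(-17, 35), Pow(-4, 2)) = Mul(-595, 16) = -9520)
Add(Mul(Add(99, Mul(100, -4)), Pow(49761, -1)), A) = Add(Mul(Add(99, Mul(100, -4)), Pow(49761, -1)), -9520) = Add(Mul(Add(99, -400), Rational(1, 49761)), -9520) = Add(Mul(-301, Rational(1, 49761)), -9520) = Add(Rational(-301, 49761), -9520) = Rational(-473725021, 49761)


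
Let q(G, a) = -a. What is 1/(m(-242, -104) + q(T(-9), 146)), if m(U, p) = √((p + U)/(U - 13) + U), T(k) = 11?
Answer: -18615/2748472 - 23*I*√7395/2748472 ≈ -0.0067729 - 0.00071962*I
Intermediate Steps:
m(U, p) = √(U + (U + p)/(-13 + U)) (m(U, p) = √((U + p)/(-13 + U) + U) = √(U + (U + p)/(-13 + U)))
1/(m(-242, -104) + q(T(-9), 146)) = 1/(√((-242 - 104 - 242*(-13 - 242))/(-13 - 242)) - 1*146) = 1/(√((-242 - 104 - 242*(-255))/(-255)) - 146) = 1/(√(-(-242 - 104 + 61710)/255) - 146) = 1/(√(-1/255*61364) - 146) = 1/(√(-61364/255) - 146) = 1/(46*I*√7395/255 - 146) = 1/(-146 + 46*I*√7395/255)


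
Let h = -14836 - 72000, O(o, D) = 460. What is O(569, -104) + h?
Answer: -86376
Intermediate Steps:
h = -86836
O(569, -104) + h = 460 - 86836 = -86376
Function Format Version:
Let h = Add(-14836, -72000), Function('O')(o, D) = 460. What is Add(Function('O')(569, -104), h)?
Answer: -86376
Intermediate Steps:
h = -86836
Add(Function('O')(569, -104), h) = Add(460, -86836) = -86376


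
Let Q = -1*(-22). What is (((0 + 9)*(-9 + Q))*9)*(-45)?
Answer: -47385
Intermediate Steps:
Q = 22
(((0 + 9)*(-9 + Q))*9)*(-45) = (((0 + 9)*(-9 + 22))*9)*(-45) = ((9*13)*9)*(-45) = (117*9)*(-45) = 1053*(-45) = -47385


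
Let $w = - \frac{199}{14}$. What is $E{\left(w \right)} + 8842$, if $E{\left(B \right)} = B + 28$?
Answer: $\frac{123981}{14} \approx 8855.8$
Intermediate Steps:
$w = - \frac{199}{14}$ ($w = \left(-199\right) \frac{1}{14} = - \frac{199}{14} \approx -14.214$)
$E{\left(B \right)} = 28 + B$
$E{\left(w \right)} + 8842 = \left(28 - \frac{199}{14}\right) + 8842 = \frac{193}{14} + 8842 = \frac{123981}{14}$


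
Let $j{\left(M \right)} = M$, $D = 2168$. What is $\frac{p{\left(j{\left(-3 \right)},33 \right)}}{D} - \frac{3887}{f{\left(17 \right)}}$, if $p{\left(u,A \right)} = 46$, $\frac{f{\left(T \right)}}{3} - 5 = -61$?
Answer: $\frac{1054343}{45528} \approx 23.158$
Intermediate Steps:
$f{\left(T \right)} = -168$ ($f{\left(T \right)} = 15 + 3 \left(-61\right) = 15 - 183 = -168$)
$\frac{p{\left(j{\left(-3 \right)},33 \right)}}{D} - \frac{3887}{f{\left(17 \right)}} = \frac{46}{2168} - \frac{3887}{-168} = 46 \cdot \frac{1}{2168} - - \frac{3887}{168} = \frac{23}{1084} + \frac{3887}{168} = \frac{1054343}{45528}$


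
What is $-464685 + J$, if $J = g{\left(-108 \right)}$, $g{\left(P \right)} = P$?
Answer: $-464793$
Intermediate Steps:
$J = -108$
$-464685 + J = -464685 - 108 = -464793$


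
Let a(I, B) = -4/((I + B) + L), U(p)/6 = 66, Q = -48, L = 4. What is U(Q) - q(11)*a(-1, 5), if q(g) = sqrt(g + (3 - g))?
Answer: 396 + sqrt(3)/2 ≈ 396.87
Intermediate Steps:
U(p) = 396 (U(p) = 6*66 = 396)
a(I, B) = -4/(4 + B + I) (a(I, B) = -4/((I + B) + 4) = -4/((B + I) + 4) = -4/(4 + B + I))
q(g) = sqrt(3)
U(Q) - q(11)*a(-1, 5) = 396 - sqrt(3)*(-4/(4 + 5 - 1)) = 396 - sqrt(3)*(-4/8) = 396 - sqrt(3)*(-4*1/8) = 396 - sqrt(3)*(-1)/2 = 396 - (-1)*sqrt(3)/2 = 396 + sqrt(3)/2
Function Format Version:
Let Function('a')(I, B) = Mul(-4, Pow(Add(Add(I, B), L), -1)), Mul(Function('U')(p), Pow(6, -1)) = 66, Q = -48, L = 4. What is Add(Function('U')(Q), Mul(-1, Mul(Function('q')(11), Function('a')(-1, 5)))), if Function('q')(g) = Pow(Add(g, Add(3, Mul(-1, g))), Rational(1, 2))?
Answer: Add(396, Mul(Rational(1, 2), Pow(3, Rational(1, 2)))) ≈ 396.87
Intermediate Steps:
Function('U')(p) = 396 (Function('U')(p) = Mul(6, 66) = 396)
Function('a')(I, B) = Mul(-4, Pow(Add(4, B, I), -1)) (Function('a')(I, B) = Mul(-4, Pow(Add(Add(I, B), 4), -1)) = Mul(-4, Pow(Add(Add(B, I), 4), -1)) = Mul(-4, Pow(Add(4, B, I), -1)))
Function('q')(g) = Pow(3, Rational(1, 2))
Add(Function('U')(Q), Mul(-1, Mul(Function('q')(11), Function('a')(-1, 5)))) = Add(396, Mul(-1, Mul(Pow(3, Rational(1, 2)), Mul(-4, Pow(Add(4, 5, -1), -1))))) = Add(396, Mul(-1, Mul(Pow(3, Rational(1, 2)), Mul(-4, Pow(8, -1))))) = Add(396, Mul(-1, Mul(Pow(3, Rational(1, 2)), Mul(-4, Rational(1, 8))))) = Add(396, Mul(-1, Mul(Pow(3, Rational(1, 2)), Rational(-1, 2)))) = Add(396, Mul(-1, Mul(Rational(-1, 2), Pow(3, Rational(1, 2))))) = Add(396, Mul(Rational(1, 2), Pow(3, Rational(1, 2))))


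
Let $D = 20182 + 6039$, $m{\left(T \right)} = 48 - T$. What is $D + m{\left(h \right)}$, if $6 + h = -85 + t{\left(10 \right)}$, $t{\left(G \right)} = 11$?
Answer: $26349$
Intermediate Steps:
$h = -80$ ($h = -6 + \left(-85 + 11\right) = -6 - 74 = -80$)
$D = 26221$
$D + m{\left(h \right)} = 26221 + \left(48 - -80\right) = 26221 + \left(48 + 80\right) = 26221 + 128 = 26349$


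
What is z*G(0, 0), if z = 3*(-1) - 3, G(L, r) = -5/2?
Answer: 15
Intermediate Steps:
G(L, r) = -5/2 (G(L, r) = -5*½ = -5/2)
z = -6 (z = -3 - 3 = -6)
z*G(0, 0) = -6*(-5/2) = 15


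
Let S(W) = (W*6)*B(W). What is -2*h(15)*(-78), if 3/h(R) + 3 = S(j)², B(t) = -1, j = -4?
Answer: 156/191 ≈ 0.81675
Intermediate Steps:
S(W) = -6*W (S(W) = (W*6)*(-1) = (6*W)*(-1) = -6*W)
h(R) = 1/191 (h(R) = 3/(-3 + (-6*(-4))²) = 3/(-3 + 24²) = 3/(-3 + 576) = 3/573 = 3*(1/573) = 1/191)
-2*h(15)*(-78) = -2*1/191*(-78) = -2/191*(-78) = 156/191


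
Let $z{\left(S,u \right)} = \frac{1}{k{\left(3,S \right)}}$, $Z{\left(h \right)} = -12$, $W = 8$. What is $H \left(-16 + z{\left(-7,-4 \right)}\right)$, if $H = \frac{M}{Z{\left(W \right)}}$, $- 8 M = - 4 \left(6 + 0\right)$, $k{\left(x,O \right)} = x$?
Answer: $\frac{47}{12} \approx 3.9167$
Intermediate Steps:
$M = 3$ ($M = - \frac{\left(-4\right) \left(6 + 0\right)}{8} = - \frac{\left(-4\right) 6}{8} = \left(- \frac{1}{8}\right) \left(-24\right) = 3$)
$z{\left(S,u \right)} = \frac{1}{3}$
$H = - \frac{1}{4}$ ($H = \frac{3}{-12} = 3 \left(- \frac{1}{12}\right) = - \frac{1}{4} \approx -0.25$)
$H \left(-16 + z{\left(-7,-4 \right)}\right) = - \frac{-16 + \frac{1}{3}}{4} = \left(- \frac{1}{4}\right) \left(- \frac{47}{3}\right) = \frac{47}{12}$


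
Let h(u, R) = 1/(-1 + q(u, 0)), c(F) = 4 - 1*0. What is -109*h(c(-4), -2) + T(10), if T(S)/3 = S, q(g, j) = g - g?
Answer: 139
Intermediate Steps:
q(g, j) = 0
T(S) = 3*S
c(F) = 4 (c(F) = 4 + 0 = 4)
h(u, R) = -1 (h(u, R) = 1/(-1 + 0) = 1/(-1) = -1)
-109*h(c(-4), -2) + T(10) = -109*(-1) + 3*10 = 109 + 30 = 139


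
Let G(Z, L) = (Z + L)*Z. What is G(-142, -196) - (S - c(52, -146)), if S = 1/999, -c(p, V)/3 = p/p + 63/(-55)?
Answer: 2637164141/54945 ≈ 47996.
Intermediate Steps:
G(Z, L) = Z*(L + Z) (G(Z, L) = (L + Z)*Z = Z*(L + Z))
c(p, V) = 24/55 (c(p, V) = -3*(p/p + 63/(-55)) = -3*(1 + 63*(-1/55)) = -3*(1 - 63/55) = -3*(-8/55) = 24/55)
S = 1/999 ≈ 0.0010010
G(-142, -196) - (S - c(52, -146)) = -142*(-196 - 142) - (1/999 - 1*24/55) = -142*(-338) - (1/999 - 24/55) = 47996 - 1*(-23921/54945) = 47996 + 23921/54945 = 2637164141/54945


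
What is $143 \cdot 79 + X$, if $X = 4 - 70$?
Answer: $11231$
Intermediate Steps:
$X = -66$
$143 \cdot 79 + X = 143 \cdot 79 - 66 = 11297 - 66 = 11231$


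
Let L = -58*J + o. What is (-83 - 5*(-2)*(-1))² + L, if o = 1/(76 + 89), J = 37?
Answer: 1072996/165 ≈ 6503.0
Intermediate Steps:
o = 1/165 ≈ 0.0060606
L = -354089/165 (L = -58*37 + 1/165 = -2146 + 1/165 = -354089/165 ≈ -2146.0)
(-83 - 5*(-2)*(-1))² + L = (-83 - 5*(-2)*(-1))² - 354089/165 = (-83 + 10*(-1))² - 354089/165 = (-83 - 10)² - 354089/165 = (-93)² - 354089/165 = 8649 - 354089/165 = 1072996/165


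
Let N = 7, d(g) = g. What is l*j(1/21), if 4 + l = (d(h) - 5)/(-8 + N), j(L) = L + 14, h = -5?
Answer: 590/7 ≈ 84.286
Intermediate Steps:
j(L) = 14 + L
l = 6 (l = -4 + (-5 - 5)/(-8 + 7) = -4 - 10/(-1) = -4 - 10*(-1) = -4 + 10 = 6)
l*j(1/21) = 6*(14 + 1/21) = 6*(295/21) = 590/7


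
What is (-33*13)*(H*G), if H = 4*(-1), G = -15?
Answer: -25740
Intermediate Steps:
H = -4
(-33*13)*(H*G) = (-33*13)*(-4*(-15)) = -429*60 = -25740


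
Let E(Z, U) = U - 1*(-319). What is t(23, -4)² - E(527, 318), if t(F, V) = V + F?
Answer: -276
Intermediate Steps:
E(Z, U) = 319 + U (E(Z, U) = U + 319 = 319 + U)
t(F, V) = F + V
t(23, -4)² - E(527, 318) = (23 - 4)² - (319 + 318) = 19² - 1*637 = 361 - 637 = -276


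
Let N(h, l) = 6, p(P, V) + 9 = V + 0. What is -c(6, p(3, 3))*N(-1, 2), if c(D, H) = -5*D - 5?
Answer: 210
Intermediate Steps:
p(P, V) = -9 + V (p(P, V) = -9 + (V + 0) = -9 + V)
c(D, H) = -5 - 5*D
-c(6, p(3, 3))*N(-1, 2) = -(-5 - 5*6)*6 = -(-5 - 30)*6 = -(-35)*6 = -1*(-210) = 210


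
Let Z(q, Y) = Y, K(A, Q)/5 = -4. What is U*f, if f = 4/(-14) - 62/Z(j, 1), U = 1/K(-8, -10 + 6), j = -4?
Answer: 109/35 ≈ 3.1143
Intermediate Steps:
K(A, Q) = -20 (K(A, Q) = 5*(-4) = -20)
U = -1/20 (U = 1/(-20) = -1/20 ≈ -0.050000)
f = -436/7 (f = 4/(-14) - 62/1 = 4*(-1/14) - 62*1 = -2/7 - 62 = -436/7 ≈ -62.286)
U*f = -1/20*(-436/7) = 109/35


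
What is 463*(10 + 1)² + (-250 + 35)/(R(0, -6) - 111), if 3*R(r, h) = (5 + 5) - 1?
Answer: 6050699/108 ≈ 56025.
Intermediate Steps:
R(r, h) = 3 (R(r, h) = ((5 + 5) - 1)/3 = (10 - 1)/3 = (⅓)*9 = 3)
463*(10 + 1)² + (-250 + 35)/(R(0, -6) - 111) = 463*(10 + 1)² + (-250 + 35)/(3 - 111) = 463*11² - 215/(-108) = 463*121 - 215*(-1/108) = 56023 + 215/108 = 6050699/108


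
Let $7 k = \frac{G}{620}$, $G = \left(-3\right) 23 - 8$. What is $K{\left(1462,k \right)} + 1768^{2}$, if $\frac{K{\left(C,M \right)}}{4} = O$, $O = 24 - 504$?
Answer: $3123904$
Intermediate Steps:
$G = -77$ ($G = -69 - 8 = -77$)
$k = - \frac{11}{620}$ ($k = \frac{\left(-77\right) \frac{1}{620}}{7} = \frac{1}{7} \left(- \frac{77}{620}\right) = - \frac{11}{620} \approx -0.017742$)
$O = -480$ ($O = 24 - 504 = -480$)
$K{\left(C,M \right)} = -1920$ ($K{\left(C,M \right)} = 4 \left(-480\right) = -1920$)
$K{\left(1462,k \right)} + 1768^{2} = -1920 + 1768^{2} = -1920 + 3125824 = 3123904$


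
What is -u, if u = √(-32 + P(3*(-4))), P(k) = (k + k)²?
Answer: -4*√34 ≈ -23.324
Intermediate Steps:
P(k) = 4*k² (P(k) = (2*k)² = 4*k²)
u = 4*√34 (u = √(-32 + 4*(3*(-4))²) = √(-32 + 4*(-12)²) = √(-32 + 4*144) = √(-32 + 576) = √544 = 4*√34 ≈ 23.324)
-u = -4*√34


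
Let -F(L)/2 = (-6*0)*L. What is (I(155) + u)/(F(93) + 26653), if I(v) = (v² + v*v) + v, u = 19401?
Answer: 6146/2423 ≈ 2.5365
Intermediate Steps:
I(v) = v + 2*v² (I(v) = (v² + v²) + v = 2*v² + v = v + 2*v²)
F(L) = 0 (F(L) = -2*(-6*0)*L = -0*L = -2*0 = 0)
(I(155) + u)/(F(93) + 26653) = (155*(1 + 2*155) + 19401)/(0 + 26653) = (155*(1 + 310) + 19401)/26653 = (155*311 + 19401)*(1/26653) = (48205 + 19401)*(1/26653) = 67606*(1/26653) = 6146/2423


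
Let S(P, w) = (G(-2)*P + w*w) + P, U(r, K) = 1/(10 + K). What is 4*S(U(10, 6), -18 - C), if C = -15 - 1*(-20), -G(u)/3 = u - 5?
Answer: 4243/2 ≈ 2121.5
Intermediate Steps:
G(u) = 15 - 3*u (G(u) = -3*(u - 5) = -3*(-5 + u) = 15 - 3*u)
C = 5 (C = -15 + 20 = 5)
S(P, w) = w² + 22*P (S(P, w) = ((15 - 3*(-2))*P + w*w) + P = ((15 + 6)*P + w²) + P = (21*P + w²) + P = (w² + 21*P) + P = w² + 22*P)
4*S(U(10, 6), -18 - C) = 4*((-18 - 1*5)² + 22/(10 + 6)) = 4*((-18 - 5)² + 22/16) = 4*((-23)² + 22*(1/16)) = 4*(529 + 11/8) = 4*(4243/8) = 4243/2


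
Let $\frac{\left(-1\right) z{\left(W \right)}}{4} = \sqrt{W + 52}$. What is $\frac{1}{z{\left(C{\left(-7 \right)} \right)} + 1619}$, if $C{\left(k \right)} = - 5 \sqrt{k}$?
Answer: $\frac{1}{1619 - 4 \sqrt{52 - 5 i \sqrt{7}}} \approx 0.00062896 - 1.44 \cdot 10^{-6} i$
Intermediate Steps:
$z{\left(W \right)} = - 4 \sqrt{52 + W}$ ($z{\left(W \right)} = - 4 \sqrt{W + 52} = - 4 \sqrt{52 + W}$)
$\frac{1}{z{\left(C{\left(-7 \right)} \right)} + 1619} = \frac{1}{- 4 \sqrt{52 - 5 \sqrt{-7}} + 1619} = \frac{1}{- 4 \sqrt{52 - 5 i \sqrt{7}} + 1619} = \frac{1}{1619 - 4 \sqrt{52 - 5 i \sqrt{7}}}$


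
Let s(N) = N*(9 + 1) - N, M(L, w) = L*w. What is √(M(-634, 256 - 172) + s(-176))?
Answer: 2*I*√13710 ≈ 234.18*I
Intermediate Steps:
s(N) = 9*N (s(N) = N*10 - N = 10*N - N = 9*N)
√(M(-634, 256 - 172) + s(-176)) = √(-634*(256 - 172) + 9*(-176)) = √(-634*84 - 1584) = √(-53256 - 1584) = √(-54840) = 2*I*√13710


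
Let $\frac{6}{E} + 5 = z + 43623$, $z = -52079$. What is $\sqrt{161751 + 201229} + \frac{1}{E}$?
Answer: $- \frac{8461}{6} + 2 \sqrt{90745} \approx -807.69$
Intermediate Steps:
$E = - \frac{6}{8461}$ ($E = \frac{6}{-5 + \left(-52079 + 43623\right)} = \frac{6}{-5 - 8456} = \frac{6}{-8461} = 6 \left(- \frac{1}{8461}\right) = - \frac{6}{8461} \approx -0.00070914$)
$\sqrt{161751 + 201229} + \frac{1}{E} = \sqrt{161751 + 201229} + \frac{1}{- \frac{6}{8461}} = \sqrt{362980} - \frac{8461}{6} = 2 \sqrt{90745} - \frac{8461}{6} = - \frac{8461}{6} + 2 \sqrt{90745}$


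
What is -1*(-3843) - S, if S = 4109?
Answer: -266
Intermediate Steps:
-1*(-3843) - S = -1*(-3843) - 1*4109 = 3843 - 4109 = -266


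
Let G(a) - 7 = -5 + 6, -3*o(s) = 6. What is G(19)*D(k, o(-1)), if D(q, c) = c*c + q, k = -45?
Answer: -328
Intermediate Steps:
o(s) = -2 (o(s) = -1/3*6 = -2)
D(q, c) = q + c**2 (D(q, c) = c**2 + q = q + c**2)
G(a) = 8 (G(a) = 7 + (-5 + 6) = 7 + 1 = 8)
G(19)*D(k, o(-1)) = 8*(-45 + (-2)**2) = 8*(-45 + 4) = 8*(-41) = -328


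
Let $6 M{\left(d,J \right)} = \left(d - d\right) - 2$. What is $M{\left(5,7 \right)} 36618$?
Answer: $-12206$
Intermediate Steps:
$M{\left(d,J \right)} = - \frac{1}{3}$ ($M{\left(d,J \right)} = \frac{\left(d - d\right) - 2}{6} = \frac{0 - 2}{6} = \frac{1}{6} \left(-2\right) = - \frac{1}{3}$)
$M{\left(5,7 \right)} 36618 = \left(- \frac{1}{3}\right) 36618 = -12206$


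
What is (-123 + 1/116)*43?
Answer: -613481/116 ≈ -5288.6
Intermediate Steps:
(-123 + 1/116)*43 = -14267/116*43 = -613481/116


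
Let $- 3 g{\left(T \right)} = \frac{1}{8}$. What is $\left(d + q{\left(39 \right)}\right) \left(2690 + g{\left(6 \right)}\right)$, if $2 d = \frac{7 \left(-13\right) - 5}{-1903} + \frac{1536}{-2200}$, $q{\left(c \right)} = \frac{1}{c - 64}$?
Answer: $- \frac{101598259}{103800} \approx -978.79$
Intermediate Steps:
$g{\left(T \right)} = - \frac{1}{24}$ ($g{\left(T \right)} = - \frac{1}{3 \cdot 8} = \left(- \frac{1}{3}\right) \frac{1}{8} = - \frac{1}{24}$)
$q{\left(c \right)} = \frac{1}{-64 + c}$
$d = - \frac{15408}{47575}$ ($d = \frac{\frac{7 \left(-13\right) - 5}{-1903} + \frac{1536}{-2200}}{2} = \frac{\left(-91 - 5\right) \left(- \frac{1}{1903}\right) + 1536 \left(- \frac{1}{2200}\right)}{2} = \frac{\left(-96\right) \left(- \frac{1}{1903}\right) - \frac{192}{275}}{2} = \frac{\frac{96}{1903} - \frac{192}{275}}{2} = \frac{1}{2} \left(- \frac{30816}{47575}\right) = - \frac{15408}{47575} \approx -0.32387$)
$\left(d + q{\left(39 \right)}\right) \left(2690 + g{\left(6 \right)}\right) = \left(- \frac{15408}{47575} + \frac{1}{-64 + 39}\right) \left(2690 - \frac{1}{24}\right) = \left(- \frac{15408}{47575} + \frac{1}{-25}\right) \frac{64559}{24} = \left(- \frac{15408}{47575} - \frac{1}{25}\right) \frac{64559}{24} = \left(- \frac{17311}{47575}\right) \frac{64559}{24} = - \frac{101598259}{103800}$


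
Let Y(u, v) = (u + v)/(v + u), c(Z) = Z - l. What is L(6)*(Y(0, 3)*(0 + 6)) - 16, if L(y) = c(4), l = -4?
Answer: 32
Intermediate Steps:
c(Z) = 4 + Z (c(Z) = Z - 1*(-4) = Z + 4 = 4 + Z)
Y(u, v) = 1 (Y(u, v) = (u + v)/(u + v) = 1)
L(y) = 8 (L(y) = 4 + 4 = 8)
L(6)*(Y(0, 3)*(0 + 6)) - 16 = 8*(1*(0 + 6)) - 16 = 8*(1*6) - 16 = 8*6 - 16 = 48 - 16 = 32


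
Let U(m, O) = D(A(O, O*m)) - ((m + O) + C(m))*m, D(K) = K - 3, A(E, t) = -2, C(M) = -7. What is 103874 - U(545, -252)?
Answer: 259749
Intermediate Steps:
D(K) = -3 + K
U(m, O) = -5 - m*(-7 + O + m) (U(m, O) = (-3 - 2) - ((m + O) - 7)*m = -5 - ((O + m) - 7)*m = -5 - (-7 + O + m)*m = -5 - m*(-7 + O + m))
103874 - U(545, -252) = 103874 - (-5 - 1*545**2 + 7*545 - 1*(-252)*545) = 103874 - (-5 - 1*297025 + 3815 + 137340) = 103874 - (-5 - 297025 + 3815 + 137340) = 103874 - 1*(-155875) = 103874 + 155875 = 259749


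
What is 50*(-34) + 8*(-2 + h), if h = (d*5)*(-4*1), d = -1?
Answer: -1556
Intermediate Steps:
h = 20 (h = (-1*5)*(-4*1) = -5*(-4) = 20)
50*(-34) + 8*(-2 + h) = 50*(-34) + 8*(-2 + 20) = -1700 + 8*18 = -1700 + 144 = -1556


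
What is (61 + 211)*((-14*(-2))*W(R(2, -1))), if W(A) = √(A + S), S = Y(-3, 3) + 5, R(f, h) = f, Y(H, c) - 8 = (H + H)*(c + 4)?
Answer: 22848*I*√3 ≈ 39574.0*I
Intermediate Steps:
Y(H, c) = 8 + 2*H*(4 + c) (Y(H, c) = 8 + (H + H)*(c + 4) = 8 + (2*H)*(4 + c) = 8 + 2*H*(4 + c))
S = -29 (S = (8 + 8*(-3) + 2*(-3)*3) + 5 = (8 - 24 - 18) + 5 = -34 + 5 = -29)
W(A) = √(-29 + A) (W(A) = √(A - 29) = √(-29 + A))
(61 + 211)*((-14*(-2))*W(R(2, -1))) = (61 + 211)*((-14*(-2))*√(-29 + 2)) = 272*(28*√(-27)) = 272*(28*(3*I*√3)) = 272*(84*I*√3) = 22848*I*√3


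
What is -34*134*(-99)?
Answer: 451044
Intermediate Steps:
-34*134*(-99) = -4556*(-99) = 451044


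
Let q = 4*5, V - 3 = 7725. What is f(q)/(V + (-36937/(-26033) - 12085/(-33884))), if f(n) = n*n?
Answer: 352840868800/6818451767329 ≈ 0.051748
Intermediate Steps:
V = 7728 (V = 3 + 7725 = 7728)
q = 20
f(n) = n²
f(q)/(V + (-36937/(-26033) - 12085/(-33884))) = 20²/(7728 + (-36937/(-26033) - 12085/(-33884))) = 400/(7728 + (-36937*(-1/26033) - 12085*(-1/33884))) = 400/(7728 + (36937/26033 + 12085/33884)) = 400/(7728 + 1566182113/882102172) = 400/(6818451767329/882102172) = 400*(882102172/6818451767329) = 352840868800/6818451767329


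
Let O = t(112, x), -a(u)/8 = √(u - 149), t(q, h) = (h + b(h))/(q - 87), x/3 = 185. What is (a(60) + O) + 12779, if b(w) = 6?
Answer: 320036/25 - 8*I*√89 ≈ 12801.0 - 75.472*I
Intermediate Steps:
x = 555 (x = 3*185 = 555)
t(q, h) = (6 + h)/(-87 + q) (t(q, h) = (h + 6)/(q - 87) = (6 + h)/(-87 + q))
a(u) = -8*√(-149 + u) (a(u) = -8*√(u - 149) = -8*√(-149 + u))
O = 561/25 (O = (6 + 555)/(-87 + 112) = 561/25 ≈ 22.440)
(a(60) + O) + 12779 = (-8*√(-149 + 60) + 561/25) + 12779 = (-8*I*√89 + 561/25) + 12779 = (561/25 - 8*I*√89) + 12779 = 320036/25 - 8*I*√89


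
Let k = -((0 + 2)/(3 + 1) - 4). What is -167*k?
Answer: -1169/2 ≈ -584.50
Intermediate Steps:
k = 7/2 (k = -(2/4 - 4) = -(2*(1/4) - 4) = -(1/2 - 4) = -1*(-7/2) = 7/2 ≈ 3.5000)
-167*k = -167*7/2 = -1169/2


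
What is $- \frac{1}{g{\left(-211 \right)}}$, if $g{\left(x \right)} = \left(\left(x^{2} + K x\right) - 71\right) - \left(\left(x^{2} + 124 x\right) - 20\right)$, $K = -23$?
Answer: $- \frac{1}{30966} \approx -3.2293 \cdot 10^{-5}$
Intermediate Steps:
$g{\left(x \right)} = -51 - 147 x$ ($g{\left(x \right)} = \left(\left(x^{2} - 23 x\right) - 71\right) - \left(\left(x^{2} + 124 x\right) - 20\right) = \left(-71 + x^{2} - 23 x\right) - \left(-20 + x^{2} + 124 x\right) = -51 - 147 x$)
$- \frac{1}{g{\left(-211 \right)}} = - \frac{1}{-51 - -31017} = - \frac{1}{-51 + 31017} = - \frac{1}{30966}$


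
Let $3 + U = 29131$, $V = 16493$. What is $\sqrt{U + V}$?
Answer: $3 \sqrt{5069} \approx 213.59$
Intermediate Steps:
$U = 29128$ ($U = -3 + 29131 = 29128$)
$\sqrt{U + V} = \sqrt{29128 + 16493} = \sqrt{45621} = 3 \sqrt{5069}$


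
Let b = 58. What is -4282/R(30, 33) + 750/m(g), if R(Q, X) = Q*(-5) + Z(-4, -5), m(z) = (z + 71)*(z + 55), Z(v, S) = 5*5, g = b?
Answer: 20837488/607375 ≈ 34.307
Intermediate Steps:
g = 58
Z(v, S) = 25
m(z) = (55 + z)*(71 + z) (m(z) = (71 + z)*(55 + z) = (55 + z)*(71 + z))
R(Q, X) = 25 - 5*Q (R(Q, X) = Q*(-5) + 25 = -5*Q + 25 = 25 - 5*Q)
-4282/R(30, 33) + 750/m(g) = -4282/(25 - 5*30) + 750/(3905 + 58² + 126*58) = -4282/(25 - 150) + 750/(3905 + 3364 + 7308) = -4282/(-125) + 750/14577 = -4282*(-1/125) + 750*(1/14577) = 4282/125 + 250/4859 = 20837488/607375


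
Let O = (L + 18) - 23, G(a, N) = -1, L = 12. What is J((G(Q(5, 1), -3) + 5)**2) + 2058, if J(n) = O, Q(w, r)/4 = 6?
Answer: 2065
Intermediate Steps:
Q(w, r) = 24 (Q(w, r) = 4*6 = 24)
O = 7 (O = (12 + 18) - 23 = 30 - 23 = 7)
J(n) = 7
J((G(Q(5, 1), -3) + 5)**2) + 2058 = 7 + 2058 = 2065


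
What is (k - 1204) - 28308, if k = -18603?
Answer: -48115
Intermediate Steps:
(k - 1204) - 28308 = (-18603 - 1204) - 28308 = -19807 - 28308 = -48115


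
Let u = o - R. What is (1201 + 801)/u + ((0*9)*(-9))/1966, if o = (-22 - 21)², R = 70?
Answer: 2002/1779 ≈ 1.1254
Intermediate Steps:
o = 1849 (o = (-43)² = 1849)
u = 1779 (u = 1849 - 1*70 = 1849 - 70 = 1779)
(1201 + 801)/u + ((0*9)*(-9))/1966 = (1201 + 801)/1779 + ((0*9)*(-9))/1966 = 2002*(1/1779) + (0*(-9))*(1/1966) = 2002/1779 + 0*(1/1966) = 2002/1779 + 0 = 2002/1779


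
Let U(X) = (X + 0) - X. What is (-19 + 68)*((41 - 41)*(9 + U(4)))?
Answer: 0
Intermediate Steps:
U(X) = 0 (U(X) = X - X = 0)
(-19 + 68)*((41 - 41)*(9 + U(4))) = (-19 + 68)*((41 - 41)*(9 + 0)) = 49*(0*9) = 49*0 = 0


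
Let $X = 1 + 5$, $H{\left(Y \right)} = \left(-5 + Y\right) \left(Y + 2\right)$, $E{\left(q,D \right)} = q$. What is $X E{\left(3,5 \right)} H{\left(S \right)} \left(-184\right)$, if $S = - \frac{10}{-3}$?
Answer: $29440$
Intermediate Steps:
$S = \frac{10}{3}$ ($S = \left(-10\right) \left(- \frac{1}{3}\right) = \frac{10}{3} \approx 3.3333$)
$H{\left(Y \right)} = \left(-5 + Y\right) \left(2 + Y\right)$
$X = 6$
$X E{\left(3,5 \right)} H{\left(S \right)} \left(-184\right) = 6 \cdot 3 \left(-10 + \left(\frac{10}{3}\right)^{2} - 10\right) \left(-184\right) = 18 \left(-10 + \frac{100}{9} - 10\right) \left(-184\right) = 18 \left(- \frac{80}{9}\right) \left(-184\right) = \left(-160\right) \left(-184\right) = 29440$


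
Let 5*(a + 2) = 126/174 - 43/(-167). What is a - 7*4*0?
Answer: -43676/24215 ≈ -1.8037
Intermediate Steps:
a = -43676/24215 (a = -2 + (126/174 - 43/(-167))/5 = -2 + (126*(1/174) - 43*(-1/167))/5 = -2 + (21/29 + 43/167)/5 = -2 + (⅕)*(4754/4843) = -2 + 4754/24215 = -43676/24215 ≈ -1.8037)
a - 7*4*0 = -43676/24215 - 7*4*0 = -43676/24215 - 28*0 = -43676/24215 + 0 = -43676/24215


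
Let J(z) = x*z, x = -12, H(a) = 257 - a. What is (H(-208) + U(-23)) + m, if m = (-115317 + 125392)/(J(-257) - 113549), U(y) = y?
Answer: 9763091/22093 ≈ 441.91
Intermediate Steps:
J(z) = -12*z
m = -2015/22093 (m = (-115317 + 125392)/(-12*(-257) - 113549) = 10075/(3084 - 113549) = 10075/(-110465) = 10075*(-1/110465) = -2015/22093 ≈ -0.091205)
(H(-208) + U(-23)) + m = ((257 - 1*(-208)) - 23) - 2015/22093 = ((257 + 208) - 23) - 2015/22093 = (465 - 23) - 2015/22093 = 442 - 2015/22093 = 9763091/22093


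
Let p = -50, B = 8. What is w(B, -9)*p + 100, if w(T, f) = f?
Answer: 550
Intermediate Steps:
w(B, -9)*p + 100 = -9*(-50) + 100 = 450 + 100 = 550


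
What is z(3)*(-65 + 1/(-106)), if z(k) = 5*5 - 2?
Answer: -158493/106 ≈ -1495.2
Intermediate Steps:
z(k) = 23 (z(k) = 25 - 2 = 23)
z(3)*(-65 + 1/(-106)) = 23*(-65 + 1/(-106)) = 23*(-65 - 1/106) = 23*(-6891/106) = -158493/106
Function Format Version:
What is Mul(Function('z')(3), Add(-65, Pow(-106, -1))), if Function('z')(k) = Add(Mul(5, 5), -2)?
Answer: Rational(-158493, 106) ≈ -1495.2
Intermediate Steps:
Function('z')(k) = 23 (Function('z')(k) = Add(25, -2) = 23)
Mul(Function('z')(3), Add(-65, Pow(-106, -1))) = Mul(23, Add(-65, Pow(-106, -1))) = Mul(23, Add(-65, Rational(-1, 106))) = Mul(23, Rational(-6891, 106)) = Rational(-158493, 106)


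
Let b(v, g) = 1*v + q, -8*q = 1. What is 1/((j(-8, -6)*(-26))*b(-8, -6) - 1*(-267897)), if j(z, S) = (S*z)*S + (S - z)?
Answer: 2/414959 ≈ 4.8198e-6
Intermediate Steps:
q = -⅛ (q = -⅛*1 = -⅛ ≈ -0.12500)
b(v, g) = -⅛ + v (b(v, g) = 1*v - ⅛ = v - ⅛ = -⅛ + v)
j(z, S) = S - z + z*S² (j(z, S) = z*S² + (S - z) = S - z + z*S²)
1/((j(-8, -6)*(-26))*b(-8, -6) - 1*(-267897)) = 1/(((-6 - 1*(-8) - 8*(-6)²)*(-26))*(-⅛ - 8) - 1*(-267897)) = 1/(((-6 + 8 - 8*36)*(-26))*(-65/8) + 267897) = 1/(((-6 + 8 - 288)*(-26))*(-65/8) + 267897) = 1/(-286*(-26)*(-65/8) + 267897) = 1/(7436*(-65/8) + 267897) = 1/(-120835/2 + 267897) = 1/(414959/2) = 2/414959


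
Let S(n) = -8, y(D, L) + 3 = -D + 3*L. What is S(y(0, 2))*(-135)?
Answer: 1080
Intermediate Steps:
y(D, L) = -3 - D + 3*L (y(D, L) = -3 + (-D + 3*L) = -3 - D + 3*L)
S(y(0, 2))*(-135) = -8*(-135) = 1080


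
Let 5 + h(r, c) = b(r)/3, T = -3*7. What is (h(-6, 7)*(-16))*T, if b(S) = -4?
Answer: -2128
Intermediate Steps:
T = -21
h(r, c) = -19/3 (h(r, c) = -5 - 4/3 = -19/3)
(h(-6, 7)*(-16))*T = -19/3*(-16)*(-21) = (304/3)*(-21) = -2128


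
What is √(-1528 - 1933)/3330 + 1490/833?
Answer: 1490/833 + I*√3461/3330 ≈ 1.7887 + 0.017667*I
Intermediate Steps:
√(-1528 - 1933)/3330 + 1490/833 = √(-3461)*(1/3330) + 1490*(1/833) = (I*√3461)*(1/3330) + 1490/833 = I*√3461/3330 + 1490/833 = 1490/833 + I*√3461/3330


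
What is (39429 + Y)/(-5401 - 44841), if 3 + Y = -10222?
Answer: -14602/25121 ≈ -0.58127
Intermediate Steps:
Y = -10225 (Y = -3 - 10222 = -10225)
(39429 + Y)/(-5401 - 44841) = (39429 - 10225)/(-5401 - 44841) = 29204/(-50242) = 29204*(-1/50242) = -14602/25121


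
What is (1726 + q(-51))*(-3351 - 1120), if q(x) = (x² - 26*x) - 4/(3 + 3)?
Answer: -75814747/3 ≈ -2.5272e+7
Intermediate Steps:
q(x) = -⅔ + x² - 26*x (q(x) = (x² - 26*x) - 4/6 = (x² - 26*x) + (⅙)*(-4) = (x² - 26*x) - ⅔ = -⅔ + x² - 26*x)
(1726 + q(-51))*(-3351 - 1120) = (1726 + (-⅔ + (-51)² - 26*(-51)))*(-3351 - 1120) = (1726 + (-⅔ + 2601 + 1326))*(-4471) = (1726 + 11779/3)*(-4471) = (16957/3)*(-4471) = -75814747/3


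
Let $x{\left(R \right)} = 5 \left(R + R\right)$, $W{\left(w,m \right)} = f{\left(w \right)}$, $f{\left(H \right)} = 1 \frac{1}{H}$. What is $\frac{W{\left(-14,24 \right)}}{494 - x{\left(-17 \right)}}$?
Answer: $- \frac{1}{9296} \approx -0.00010757$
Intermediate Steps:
$f{\left(H \right)} = \frac{1}{H}$
$W{\left(w,m \right)} = \frac{1}{w}$
$x{\left(R \right)} = 10 R$ ($x{\left(R \right)} = 5 \cdot 2 R = 10 R$)
$\frac{W{\left(-14,24 \right)}}{494 - x{\left(-17 \right)}} = \frac{1}{\left(-14\right) \left(494 - 10 \left(-17\right)\right)} = - \frac{1}{14 \left(494 - -170\right)} = - \frac{1}{14 \left(494 + 170\right)} = - \frac{1}{14 \cdot 664} = \left(- \frac{1}{14}\right) \frac{1}{664} = - \frac{1}{9296}$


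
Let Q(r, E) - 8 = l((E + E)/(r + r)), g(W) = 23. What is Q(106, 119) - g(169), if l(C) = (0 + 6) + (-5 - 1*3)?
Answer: -17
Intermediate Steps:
l(C) = -2 (l(C) = 6 + (-5 - 3) = 6 - 8 = -2)
Q(r, E) = 6 (Q(r, E) = 8 - 2 = 6)
Q(106, 119) - g(169) = 6 - 1*23 = 6 - 23 = -17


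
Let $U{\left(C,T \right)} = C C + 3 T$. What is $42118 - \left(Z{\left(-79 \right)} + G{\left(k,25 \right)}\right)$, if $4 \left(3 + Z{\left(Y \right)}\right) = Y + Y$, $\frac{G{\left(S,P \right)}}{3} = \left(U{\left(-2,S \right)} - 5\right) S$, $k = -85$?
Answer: $- \frac{46239}{2} \approx -23120.0$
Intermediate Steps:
$U{\left(C,T \right)} = C^{2} + 3 T$
$G{\left(S,P \right)} = 3 S \left(-1 + 3 S\right)$ ($G{\left(S,P \right)} = 3 \left(\left(\left(-2\right)^{2} + 3 S\right) - 5\right) S = 3 \left(\left(4 + 3 S\right) - 5\right) S = 3 \left(-1 + 3 S\right) S = 3 S \left(-1 + 3 S\right)$)
$Z{\left(Y \right)} = -3 + \frac{Y}{2}$ ($Z{\left(Y \right)} = -3 + \frac{Y + Y}{4} = -3 + \frac{2 Y}{4} = -3 + \frac{Y}{2}$)
$42118 - \left(Z{\left(-79 \right)} + G{\left(k,25 \right)}\right) = 42118 - \left(\left(-3 + \frac{1}{2} \left(-79\right)\right) + 3 \left(-85\right) \left(-1 + 3 \left(-85\right)\right)\right) = 42118 - \left(\left(-3 - \frac{79}{2}\right) + 3 \left(-85\right) \left(-1 - 255\right)\right) = 42118 - \left(- \frac{85}{2} + 3 \left(-85\right) \left(-256\right)\right) = 42118 - \left(- \frac{85}{2} + 65280\right) = 42118 - \frac{130475}{2} = - \frac{46239}{2}$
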